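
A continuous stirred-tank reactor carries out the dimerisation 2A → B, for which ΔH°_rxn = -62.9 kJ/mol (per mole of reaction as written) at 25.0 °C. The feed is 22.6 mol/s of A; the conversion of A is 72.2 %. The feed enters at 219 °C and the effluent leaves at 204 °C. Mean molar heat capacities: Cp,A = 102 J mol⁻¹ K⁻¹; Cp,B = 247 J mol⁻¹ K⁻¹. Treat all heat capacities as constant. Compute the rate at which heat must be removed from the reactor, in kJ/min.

Q_out = 29100 kJ/min

Extent of reaction ξ = 0.722 × 22.6 / 2 = 8.1586 mol/s
Reaction term: ξ·ΔH°_rxn = 8.1586 × -62.9 = -513.18 kJ/s
Sensible, feed 219→25 °C: -447.21 kJ/s
Outlet flows (mol/s): A 6.2828, B 8.1586
Sensible, products 25→204 °C: 475.43 kJ/s
Q = ΔH = -484.96 kJ/s = -484.96 kW
Heat removed = 29097 kJ/min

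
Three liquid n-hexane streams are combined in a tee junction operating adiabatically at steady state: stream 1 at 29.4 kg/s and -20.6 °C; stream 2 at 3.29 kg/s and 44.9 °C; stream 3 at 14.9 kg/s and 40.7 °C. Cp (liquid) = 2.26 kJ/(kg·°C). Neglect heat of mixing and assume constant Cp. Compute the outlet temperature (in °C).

T_out = 3.12 °C

Adiabatic, steady state ⇒ Σ ṁᵢCp,ᵢ(T_out − Tᵢ) = 0
Σ ṁᵢCp,ᵢTᵢ = 29.4×2.26×-20.6 + 3.29×2.26×44.9 + 14.9×2.26×40.7 = 335.63
Σ ṁᵢCp,ᵢ = 29.4×2.26 + 3.29×2.26 + 14.9×2.26 = 107.55
T_out = 335.63 / 107.55 = 3.1206 °C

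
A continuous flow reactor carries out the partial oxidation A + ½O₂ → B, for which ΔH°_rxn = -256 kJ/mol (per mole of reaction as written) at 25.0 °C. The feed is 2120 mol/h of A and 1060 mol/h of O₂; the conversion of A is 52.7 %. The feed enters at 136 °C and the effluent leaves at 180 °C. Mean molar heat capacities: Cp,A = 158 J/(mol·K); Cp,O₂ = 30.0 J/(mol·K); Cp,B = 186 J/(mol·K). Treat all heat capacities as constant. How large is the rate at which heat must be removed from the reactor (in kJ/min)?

Extent of reaction ξ = 0.527 × 2120 = 1117.2 mol/h
Reaction term: ξ·ΔH°_rxn = 1117.2 × -256 = -286010 kJ/h
Sensible, feed 136→25 °C: -40710 kJ/h
Outlet flows (mol/h): A 1002.8, O₂ 501.38, B 1117.2
Sensible, products 25→180 °C: 59099 kJ/h
Q = ΔH = -267620 kJ/h = -74.34 kW
Heat removed = 4460.4 kJ/min

Q_out = 4460 kJ/min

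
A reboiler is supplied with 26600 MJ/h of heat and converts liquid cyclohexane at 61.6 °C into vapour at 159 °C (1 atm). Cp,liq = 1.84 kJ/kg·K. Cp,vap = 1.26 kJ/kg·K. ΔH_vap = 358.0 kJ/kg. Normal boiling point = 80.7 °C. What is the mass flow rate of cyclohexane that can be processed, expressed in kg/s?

Δh = 1.84×(80.7−61.6) + 358.0 + 1.26×(159−80.7) = 491.8 kJ/kg
Q = 26600 MJ/h = 7388.9 kJ/s = 7388.9 kJ/s
ṁ = Q/Δh = 7388.9 / 491.8 = 15.024 kg/s

ṁ = 15.0 kg/s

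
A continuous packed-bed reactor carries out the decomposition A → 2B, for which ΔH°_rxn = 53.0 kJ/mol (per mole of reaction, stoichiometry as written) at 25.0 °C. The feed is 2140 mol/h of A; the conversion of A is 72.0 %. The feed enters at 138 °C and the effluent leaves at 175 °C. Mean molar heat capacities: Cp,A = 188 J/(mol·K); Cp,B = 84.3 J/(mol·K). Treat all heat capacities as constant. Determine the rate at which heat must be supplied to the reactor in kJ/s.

Extent of reaction ξ = 0.720 × 2140 = 1540.8 mol/h
Reaction term: ξ·ΔH°_rxn = 1540.8 × 53.0 = 81662 kJ/h
Sensible, feed 138→25 °C: -45462 kJ/h
Outlet flows (mol/h): A 599.2, B 3081.6
Sensible, products 25→175 °C: 55864 kJ/h
Q = ΔH = 92065 kJ/h = 25.573 kW
Heat supplied = 25.573 kJ/s

Q_in = 25.6 kJ/s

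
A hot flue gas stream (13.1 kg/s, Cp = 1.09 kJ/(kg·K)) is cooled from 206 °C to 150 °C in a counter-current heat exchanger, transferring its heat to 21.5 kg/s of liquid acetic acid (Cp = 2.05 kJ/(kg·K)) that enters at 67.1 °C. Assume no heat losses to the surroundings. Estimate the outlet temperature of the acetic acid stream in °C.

T_c,out = 85.2 °C

Heat released by hot stream: Q = 13.1 × 1.09 × (206 − 150) = 799.62 kJ/s
Energy balance on cold side (adiabatic exchanger): Q = ṁ_c·Cp_c·(T_c,out − T_c,in)
T_c,out = 67.1 + 799.62/(21.5 × 2.05) = 85.242 °C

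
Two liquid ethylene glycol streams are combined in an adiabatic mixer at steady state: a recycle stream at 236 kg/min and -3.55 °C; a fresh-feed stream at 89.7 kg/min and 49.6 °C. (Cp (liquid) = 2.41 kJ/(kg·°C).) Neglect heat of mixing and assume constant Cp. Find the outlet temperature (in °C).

Energy balance with Q = 0: Σ ṁᵢCp,ᵢ(T_out − Tᵢ) = 0
Σ ṁᵢCp,ᵢTᵢ = 236×2.41×-3.55 + 89.7×2.41×49.6 = 8703.3
Σ ṁᵢCp,ᵢ = 236×2.41 + 89.7×2.41 = 784.94
T_out = 8703.3 / 784.94 = 11.088 °C

T_out = 11.1 °C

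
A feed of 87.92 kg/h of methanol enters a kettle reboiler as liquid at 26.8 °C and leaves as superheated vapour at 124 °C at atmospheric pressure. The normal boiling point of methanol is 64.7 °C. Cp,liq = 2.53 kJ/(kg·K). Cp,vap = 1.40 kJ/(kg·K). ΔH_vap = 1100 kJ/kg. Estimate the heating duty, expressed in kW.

Q = 31.2 kW

liquid 26.8→64.7 °C: 95.887 kJ/kg
vaporisation at 64.7 °C: 1100 kJ/kg
vapour 64.7→124 °C: 83.02 kJ/kg
Δh = 95.887 + 1100 + 83.02 = 1278.9 kJ/kg
Q = ṁ·Δh = 87.92 kg/h × 1278.9 kJ/kg = 112440 kJ/h
|Q| = 31.234 kW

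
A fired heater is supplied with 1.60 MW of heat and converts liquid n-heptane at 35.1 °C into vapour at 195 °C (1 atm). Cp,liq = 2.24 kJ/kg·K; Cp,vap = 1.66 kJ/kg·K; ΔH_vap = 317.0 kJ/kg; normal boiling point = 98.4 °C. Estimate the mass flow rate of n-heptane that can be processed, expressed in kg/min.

Δh = 2.24×(98.4−35.1) + 317.0 + 1.66×(195−98.4) = 619.15 kJ/kg
Q = 1.60 MW = 1600 kJ/s = 96000 kJ/min
ṁ = Q/Δh = 96000 / 619.15 = 155.05 kg/min

ṁ = 155 kg/min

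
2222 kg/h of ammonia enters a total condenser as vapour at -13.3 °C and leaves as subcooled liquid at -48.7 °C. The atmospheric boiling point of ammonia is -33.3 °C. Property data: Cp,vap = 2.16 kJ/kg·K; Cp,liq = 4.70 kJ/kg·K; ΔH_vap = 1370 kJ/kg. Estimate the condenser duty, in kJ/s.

vapour -13.3→-33.3 °C: -43.2 kJ/kg
condensation at -33.3 °C: -1370 kJ/kg
liquid -33.3→-48.7 °C: -72.38 kJ/kg
Δh = -43.2 + -1370 + -72.38 = -1485.6 kJ/kg
Q = ṁ·Δh = 2222 kg/h × -1485.6 kJ/kg = -3.301e+06 kJ/h
|Q| = 916.93 kW

Q_c = 917 kJ/s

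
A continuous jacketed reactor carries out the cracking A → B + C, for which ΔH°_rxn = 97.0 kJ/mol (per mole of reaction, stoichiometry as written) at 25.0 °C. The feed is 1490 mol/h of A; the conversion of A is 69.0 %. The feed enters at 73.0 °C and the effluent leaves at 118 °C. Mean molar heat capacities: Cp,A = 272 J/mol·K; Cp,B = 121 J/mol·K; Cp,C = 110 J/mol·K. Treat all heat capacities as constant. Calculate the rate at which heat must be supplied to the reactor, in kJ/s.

Q_in = 31.7 kJ/s

Extent of reaction ξ = 0.690 × 1490 = 1028.1 mol/h
Reaction term: ξ·ΔH°_rxn = 1028.1 × 97.0 = 99726 kJ/h
Sensible, feed 73.0→25 °C: -19453 kJ/h
Outlet flows (mol/h): A 461.9, B 1028.1, C 1028.1
Sensible, products 25→118 °C: 33771 kJ/h
Q = ΔH = 114040 kJ/h = 31.679 kW
Heat supplied = 31.679 kJ/s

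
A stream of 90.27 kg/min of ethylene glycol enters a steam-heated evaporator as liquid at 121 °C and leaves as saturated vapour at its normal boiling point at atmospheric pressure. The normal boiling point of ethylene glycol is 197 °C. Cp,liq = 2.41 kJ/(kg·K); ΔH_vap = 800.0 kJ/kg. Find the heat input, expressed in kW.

liquid 121→197 °C: 183.16 kJ/kg
vaporisation at 197 °C: 800 kJ/kg
Δh = 183.16 + 800 = 983.16 kJ/kg
Q = ṁ·Δh = 90.27 kg/min × 983.16 kJ/kg = 88750 kJ/min
|Q| = 1479.2 kW

Q = 1480 kW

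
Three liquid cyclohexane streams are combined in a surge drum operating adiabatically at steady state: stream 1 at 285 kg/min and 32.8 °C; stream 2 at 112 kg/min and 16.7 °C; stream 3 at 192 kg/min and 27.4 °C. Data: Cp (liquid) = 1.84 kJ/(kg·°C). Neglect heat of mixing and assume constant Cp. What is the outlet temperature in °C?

No heat crosses the boundary, so H_out = H_in.
T_out = Σ ṁᵢCp,ᵢTᵢ / Σ ṁᵢCp,ᵢ
      = 30322 / 1083.8 = 27.978 °C

T_out = 28.0 °C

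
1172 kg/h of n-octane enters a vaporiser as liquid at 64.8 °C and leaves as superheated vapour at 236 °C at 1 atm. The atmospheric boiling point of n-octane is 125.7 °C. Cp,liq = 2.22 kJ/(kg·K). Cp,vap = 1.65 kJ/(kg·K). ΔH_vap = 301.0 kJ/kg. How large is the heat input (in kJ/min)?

liquid 64.8→125.7 °C: 135.2 kJ/kg
vaporisation at 125.7 °C: 301 kJ/kg
vapour 125.7→236 °C: 181.99 kJ/kg
Δh = 135.2 + 301 + 181.99 = 618.19 kJ/kg
Q = ṁ·Δh = 1172 kg/h × 618.19 kJ/kg = 724520 kJ/h
|Q| = 201.26 kW = 12075 kJ/min

Q = 12100 kJ/min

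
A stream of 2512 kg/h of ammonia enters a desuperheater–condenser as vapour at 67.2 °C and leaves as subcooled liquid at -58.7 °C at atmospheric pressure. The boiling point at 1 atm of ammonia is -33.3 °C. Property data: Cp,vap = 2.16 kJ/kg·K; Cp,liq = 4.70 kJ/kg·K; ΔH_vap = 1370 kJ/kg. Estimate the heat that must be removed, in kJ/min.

Q_c = 71400 kJ/min

vapour 67.2→-33.3 °C: -217.08 kJ/kg
condensation at -33.3 °C: -1370 kJ/kg
liquid -33.3→-58.7 °C: -119.38 kJ/kg
Δh = -217.08 + -1370 + -119.38 = -1706.5 kJ/kg
Q = ṁ·Δh = 2512 kg/h × -1706.5 kJ/kg = -4.2866e+06 kJ/h
|Q| = 1190.7 kW = 71444 kJ/min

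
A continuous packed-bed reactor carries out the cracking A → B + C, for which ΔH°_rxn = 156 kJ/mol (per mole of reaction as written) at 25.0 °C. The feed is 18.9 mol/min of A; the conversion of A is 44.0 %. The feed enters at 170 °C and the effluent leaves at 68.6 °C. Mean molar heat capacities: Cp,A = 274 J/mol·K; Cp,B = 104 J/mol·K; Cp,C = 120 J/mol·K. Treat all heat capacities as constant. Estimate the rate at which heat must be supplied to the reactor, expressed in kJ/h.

Q_in = 45200 kJ/h

Extent of reaction ξ = 0.440 × 18.9 = 8.316 mol/min
Reaction term: ξ·ΔH°_rxn = 8.316 × 156 = 1297.3 kJ/min
Sensible, feed 170→25 °C: -750.9 kJ/min
Outlet flows (mol/min): A 10.584, B 8.316, C 8.316
Sensible, products 25→68.6 °C: 207.66 kJ/min
Q = ΔH = 754.06 kJ/min = 12.568 kW
Heat supplied = 45243 kJ/h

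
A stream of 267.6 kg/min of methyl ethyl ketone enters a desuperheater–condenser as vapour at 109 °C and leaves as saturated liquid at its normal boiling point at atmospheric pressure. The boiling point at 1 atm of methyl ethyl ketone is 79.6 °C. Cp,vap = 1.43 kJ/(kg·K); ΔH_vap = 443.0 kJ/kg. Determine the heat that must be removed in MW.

Q_c = 2.16 MW

vapour 109→79.6 °C: -42.042 kJ/kg
condensation at 79.6 °C: -443 kJ/kg
Δh = -42.042 + -443 = -485.04 kJ/kg
Q = ṁ·Δh = 267.6 kg/min × -485.04 kJ/kg = -129800 kJ/min
|Q| = 2163.3 kW = 2.1633 MW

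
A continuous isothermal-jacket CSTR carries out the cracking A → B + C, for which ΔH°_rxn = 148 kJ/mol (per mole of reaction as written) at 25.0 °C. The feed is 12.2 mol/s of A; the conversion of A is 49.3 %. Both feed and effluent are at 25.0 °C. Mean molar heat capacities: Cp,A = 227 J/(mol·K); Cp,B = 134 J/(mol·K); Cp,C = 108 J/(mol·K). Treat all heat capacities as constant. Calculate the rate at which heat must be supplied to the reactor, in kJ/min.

Q_in = 53400 kJ/min

Extent of reaction ξ = 0.493 × 12.2 = 6.0146 mol/s
Reaction term: ξ·ΔH°_rxn = 6.0146 × 148 = 890.16 kJ/s
Q = ΔH = 890.16 kJ/s = 890.16 kW
Heat supplied = 53410 kJ/min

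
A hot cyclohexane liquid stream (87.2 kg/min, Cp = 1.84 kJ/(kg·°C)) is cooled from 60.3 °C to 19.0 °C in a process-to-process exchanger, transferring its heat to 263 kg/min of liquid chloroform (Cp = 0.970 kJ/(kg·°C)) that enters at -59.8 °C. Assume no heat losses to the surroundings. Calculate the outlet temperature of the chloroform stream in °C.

T_c,out = -33.8 °C

Heat released by hot stream: Q = 87.2 × 1.84 × (60.3 − 19.0) = 6626.5 kJ/min
Energy balance on cold side (adiabatic exchanger): Q = ṁ_c·Cp_c·(T_c,out − T_c,in)
T_c,out = -59.8 + 6626.5/(263 × 0.970) = -33.825 °C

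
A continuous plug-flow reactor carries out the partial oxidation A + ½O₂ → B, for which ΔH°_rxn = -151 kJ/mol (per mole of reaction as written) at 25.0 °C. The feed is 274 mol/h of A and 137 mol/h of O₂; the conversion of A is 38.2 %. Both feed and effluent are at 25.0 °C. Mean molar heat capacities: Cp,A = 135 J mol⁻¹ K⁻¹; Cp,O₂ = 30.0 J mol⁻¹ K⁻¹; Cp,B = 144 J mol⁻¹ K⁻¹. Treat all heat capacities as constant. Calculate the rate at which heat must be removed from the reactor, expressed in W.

Extent of reaction ξ = 0.382 × 274 = 104.67 mol/h
Reaction term: ξ·ΔH°_rxn = 104.67 × -151 = -15805 kJ/h
Q = ΔH = -15805 kJ/h = -4.3902 kW
Heat removed = 4390.2 W

Q_out = 4390 W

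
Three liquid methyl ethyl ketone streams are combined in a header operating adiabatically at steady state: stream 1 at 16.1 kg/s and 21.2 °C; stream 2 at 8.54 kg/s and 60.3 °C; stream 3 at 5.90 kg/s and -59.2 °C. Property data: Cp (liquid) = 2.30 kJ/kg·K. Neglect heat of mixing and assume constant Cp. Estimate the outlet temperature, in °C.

T_out = 16.6 °C

Adiabatic, steady state ⇒ Σ ṁᵢCp,ᵢ(T_out − Tᵢ) = 0
T_out = Σ ṁᵢCp,ᵢTᵢ / Σ ṁᵢCp,ᵢ
      = 1166.1 / 70.242 = 16.601 °C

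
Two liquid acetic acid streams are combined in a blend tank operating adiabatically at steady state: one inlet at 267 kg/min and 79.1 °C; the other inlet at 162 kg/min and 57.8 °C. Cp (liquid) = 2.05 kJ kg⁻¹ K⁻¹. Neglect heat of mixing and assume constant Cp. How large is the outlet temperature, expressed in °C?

T_out = 71.1 °C

No heat crosses the boundary, so H_out = H_in.
Σ ṁᵢCp,ᵢTᵢ = 267×2.05×79.1 + 162×2.05×57.8 = 62491
Σ ṁᵢCp,ᵢ = 267×2.05 + 162×2.05 = 879.45
T_out = 62491 / 879.45 = 71.057 °C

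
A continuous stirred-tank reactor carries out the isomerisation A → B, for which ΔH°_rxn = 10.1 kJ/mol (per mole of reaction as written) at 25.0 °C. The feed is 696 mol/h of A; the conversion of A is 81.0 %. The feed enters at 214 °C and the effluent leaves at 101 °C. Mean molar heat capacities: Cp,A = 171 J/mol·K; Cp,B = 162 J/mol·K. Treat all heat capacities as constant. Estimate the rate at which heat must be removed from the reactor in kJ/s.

Extent of reaction ξ = 0.810 × 696 = 563.76 mol/h
Reaction term: ξ·ΔH°_rxn = 563.76 × 10.1 = 5694 kJ/h
Sensible, feed 214→25 °C: -22494 kJ/h
Outlet flows (mol/h): A 132.24, B 563.76
Sensible, products 25→101 °C: 8659.6 kJ/h
Q = ΔH = -8140.4 kJ/h = -2.2612 kW
Heat removed = 2.2612 kJ/s

Q_out = 2.26 kJ/s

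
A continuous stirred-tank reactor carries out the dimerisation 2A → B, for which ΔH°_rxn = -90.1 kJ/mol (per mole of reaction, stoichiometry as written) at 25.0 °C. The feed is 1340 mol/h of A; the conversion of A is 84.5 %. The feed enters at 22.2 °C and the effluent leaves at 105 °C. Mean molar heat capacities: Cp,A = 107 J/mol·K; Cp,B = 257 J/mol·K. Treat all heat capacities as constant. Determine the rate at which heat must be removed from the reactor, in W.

Q_out = 10300 W

Extent of reaction ξ = 0.845 × 1340 / 2 = 566.15 mol/h
Reaction term: ξ·ΔH°_rxn = 566.15 × -90.1 = -51010 kJ/h
Sensible, feed 22.2→25 °C: 401.46 kJ/h
Outlet flows (mol/h): A 207.7, B 566.15
Sensible, products 25→105 °C: 13418 kJ/h
Q = ΔH = -37191 kJ/h = -10.331 kW
Heat removed = 10331 W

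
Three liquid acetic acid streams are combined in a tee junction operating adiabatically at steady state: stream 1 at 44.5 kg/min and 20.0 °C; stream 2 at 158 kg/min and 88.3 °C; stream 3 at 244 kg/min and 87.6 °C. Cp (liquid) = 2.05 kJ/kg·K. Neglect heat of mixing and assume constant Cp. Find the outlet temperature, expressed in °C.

Adiabatic, steady state ⇒ Σ ṁᵢCp,ᵢ(T_out − Tᵢ) = 0
T_out = Σ ṁᵢCp,ᵢTᵢ / Σ ṁᵢCp,ᵢ
      = 74242 / 915.32 = 81.11 °C

T_out = 81.1 °C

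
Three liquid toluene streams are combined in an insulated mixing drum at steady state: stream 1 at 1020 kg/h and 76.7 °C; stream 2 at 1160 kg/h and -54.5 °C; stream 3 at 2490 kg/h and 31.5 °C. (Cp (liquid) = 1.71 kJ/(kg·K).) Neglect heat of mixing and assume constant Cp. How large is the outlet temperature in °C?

T_out = 20.0 °C

Energy balance with Q = 0: Σ ṁᵢCp,ᵢ(T_out − Tᵢ) = 0
T_out = Σ ṁᵢCp,ᵢTᵢ / Σ ṁᵢCp,ᵢ
      = 159800 / 7985.7 = 20.01 °C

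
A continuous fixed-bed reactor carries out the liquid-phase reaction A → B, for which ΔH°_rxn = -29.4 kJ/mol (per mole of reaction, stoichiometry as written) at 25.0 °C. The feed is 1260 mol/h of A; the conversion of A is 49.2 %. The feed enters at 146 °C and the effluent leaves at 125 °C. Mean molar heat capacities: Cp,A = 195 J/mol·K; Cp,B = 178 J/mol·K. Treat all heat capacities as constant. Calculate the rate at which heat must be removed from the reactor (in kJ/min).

Q_out = 407 kJ/min

Extent of reaction ξ = 0.492 × 1260 = 619.92 mol/h
Reaction term: ξ·ΔH°_rxn = 619.92 × -29.4 = -18226 kJ/h
Sensible, feed 146→25 °C: -29730 kJ/h
Outlet flows (mol/h): A 640.08, B 619.92
Sensible, products 25→125 °C: 23516 kJ/h
Q = ΔH = -24439 kJ/h = -6.7887 kW
Heat removed = 407.32 kJ/min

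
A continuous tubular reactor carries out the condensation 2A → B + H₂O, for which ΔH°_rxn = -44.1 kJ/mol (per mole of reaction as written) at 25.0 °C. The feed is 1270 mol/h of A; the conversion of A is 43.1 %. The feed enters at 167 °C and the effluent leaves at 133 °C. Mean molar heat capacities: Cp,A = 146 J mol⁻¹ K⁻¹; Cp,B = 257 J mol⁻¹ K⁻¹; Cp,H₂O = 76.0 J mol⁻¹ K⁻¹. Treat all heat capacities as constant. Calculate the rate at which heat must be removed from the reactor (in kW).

Q_out = 4.77 kW

Extent of reaction ξ = 0.431 × 1270 / 2 = 273.69 mol/h
Reaction term: ξ·ΔH°_rxn = 273.69 × -44.1 = -12070 kJ/h
Sensible, feed 167→25 °C: -26330 kJ/h
Outlet flows (mol/h): A 722.63, B 273.69, H₂O 273.69
Sensible, products 25→133 °C: 21237 kJ/h
Q = ΔH = -17162 kJ/h = -4.7672 kW
Heat removed = 4.7672 kW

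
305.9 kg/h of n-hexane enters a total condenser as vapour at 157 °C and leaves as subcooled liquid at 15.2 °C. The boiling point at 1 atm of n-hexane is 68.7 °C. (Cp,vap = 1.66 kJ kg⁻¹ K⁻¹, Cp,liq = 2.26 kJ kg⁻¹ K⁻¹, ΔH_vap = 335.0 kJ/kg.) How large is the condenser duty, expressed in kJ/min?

vapour 157→68.7 °C: -146.58 kJ/kg
condensation at 68.7 °C: -335 kJ/kg
liquid 68.7→15.2 °C: -120.91 kJ/kg
Δh = -146.58 + -335 + -120.91 = -602.49 kJ/kg
Q = ṁ·Δh = 305.9 kg/h × -602.49 kJ/kg = -184300 kJ/h
|Q| = 51.195 kW = 3071.7 kJ/min

Q_c = 3070 kJ/min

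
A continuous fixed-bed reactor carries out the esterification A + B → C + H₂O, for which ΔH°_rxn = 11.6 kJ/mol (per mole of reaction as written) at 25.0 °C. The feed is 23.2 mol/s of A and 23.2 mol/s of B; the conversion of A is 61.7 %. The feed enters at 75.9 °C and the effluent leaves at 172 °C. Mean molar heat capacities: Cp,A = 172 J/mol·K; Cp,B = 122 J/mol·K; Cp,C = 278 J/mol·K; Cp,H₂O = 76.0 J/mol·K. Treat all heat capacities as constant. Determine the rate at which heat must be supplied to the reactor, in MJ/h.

Q_in = 3410 MJ/h

Extent of reaction ξ = 0.617 × 23.2 = 14.314 mol/s
Reaction term: ξ·ΔH°_rxn = 14.314 × 11.6 = 166.05 kJ/s
Sensible, feed 75.9→25 °C: -347.18 kJ/s
Outlet flows (mol/s): A 8.8856, B 8.8856, C 14.314, H₂O 14.314
Sensible, products 25→172 °C: 1128.9 kJ/s
Q = ΔH = 947.78 kJ/s = 947.78 kW
Heat supplied = 3412 MJ/h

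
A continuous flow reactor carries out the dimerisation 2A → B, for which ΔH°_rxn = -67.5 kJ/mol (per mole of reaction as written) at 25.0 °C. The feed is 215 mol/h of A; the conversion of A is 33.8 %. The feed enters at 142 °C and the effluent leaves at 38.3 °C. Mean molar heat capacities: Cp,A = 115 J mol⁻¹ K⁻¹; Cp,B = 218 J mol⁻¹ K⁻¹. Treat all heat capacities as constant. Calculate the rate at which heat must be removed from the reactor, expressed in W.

Q_out = 1400 W

Extent of reaction ξ = 0.338 × 215 / 2 = 36.335 mol/h
Reaction term: ξ·ΔH°_rxn = 36.335 × -67.5 = -2452.6 kJ/h
Sensible, feed 142→25 °C: -2892.8 kJ/h
Outlet flows (mol/h): A 142.33, B 36.335
Sensible, products 25→38.3 °C: 323.04 kJ/h
Q = ΔH = -5022.4 kJ/h = -1.3951 kW
Heat removed = 1395.1 W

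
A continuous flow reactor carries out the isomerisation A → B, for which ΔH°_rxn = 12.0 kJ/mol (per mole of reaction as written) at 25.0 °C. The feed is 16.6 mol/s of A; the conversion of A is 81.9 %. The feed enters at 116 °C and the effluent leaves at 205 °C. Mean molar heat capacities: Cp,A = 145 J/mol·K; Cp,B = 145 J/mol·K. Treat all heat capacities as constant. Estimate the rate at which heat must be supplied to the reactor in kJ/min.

Extent of reaction ξ = 0.819 × 16.6 = 13.595 mol/s
Reaction term: ξ·ΔH°_rxn = 13.595 × 12.0 = 163.14 kJ/s
Sensible, feed 116→25 °C: -219.04 kJ/s
Outlet flows (mol/s): A 3.0046, B 13.595
Sensible, products 25→205 °C: 433.26 kJ/s
Q = ΔH = 377.37 kJ/s = 377.37 kW
Heat supplied = 22642 kJ/min

Q_in = 22600 kJ/min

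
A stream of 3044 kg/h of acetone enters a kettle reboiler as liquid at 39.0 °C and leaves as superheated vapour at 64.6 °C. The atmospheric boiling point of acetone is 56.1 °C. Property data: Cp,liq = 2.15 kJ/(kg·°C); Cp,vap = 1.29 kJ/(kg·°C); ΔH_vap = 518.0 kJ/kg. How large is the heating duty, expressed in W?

liquid 39.0→56.1 °C: 36.765 kJ/kg
vaporisation at 56.1 °C: 518 kJ/kg
vapour 56.1→64.6 °C: 10.965 kJ/kg
Δh = 36.765 + 518 + 10.965 = 565.73 kJ/kg
Q = ṁ·Δh = 3044 kg/h × 565.73 kJ/kg = 1.7221e+06 kJ/h
|Q| = 478.36 kW = 478360 W

Q = 478000 W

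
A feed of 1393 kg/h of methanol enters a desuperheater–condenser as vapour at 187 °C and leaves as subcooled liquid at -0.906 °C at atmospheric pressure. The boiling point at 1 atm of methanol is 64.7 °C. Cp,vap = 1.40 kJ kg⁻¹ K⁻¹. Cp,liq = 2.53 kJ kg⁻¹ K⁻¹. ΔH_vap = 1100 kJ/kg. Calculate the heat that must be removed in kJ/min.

Q_c = 33400 kJ/min

vapour 187→64.7 °C: -171.22 kJ/kg
condensation at 64.7 °C: -1100 kJ/kg
liquid 64.7→-0.906 °C: -165.98 kJ/kg
Δh = -171.22 + -1100 + -165.98 = -1437.2 kJ/kg
Q = ṁ·Δh = 1393 kg/h × -1437.2 kJ/kg = -2.002e+06 kJ/h
|Q| = 556.12 kW = 33367 kJ/min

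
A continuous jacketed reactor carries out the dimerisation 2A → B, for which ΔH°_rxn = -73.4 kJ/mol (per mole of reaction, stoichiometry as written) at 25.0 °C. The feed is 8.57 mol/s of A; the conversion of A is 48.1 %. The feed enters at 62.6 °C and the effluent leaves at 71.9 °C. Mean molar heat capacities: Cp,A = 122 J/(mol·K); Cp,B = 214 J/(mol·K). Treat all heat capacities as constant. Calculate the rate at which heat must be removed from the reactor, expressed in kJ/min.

Extent of reaction ξ = 0.481 × 8.57 / 2 = 2.0611 mol/s
Reaction term: ξ·ΔH°_rxn = 2.0611 × -73.4 = -151.28 kJ/s
Sensible, feed 62.6→25 °C: -39.312 kJ/s
Outlet flows (mol/s): A 4.4478, B 2.0611
Sensible, products 25→71.9 °C: 46.136 kJ/s
Q = ΔH = -144.46 kJ/s = -144.46 kW
Heat removed = 8667.6 kJ/min

Q_out = 8670 kJ/min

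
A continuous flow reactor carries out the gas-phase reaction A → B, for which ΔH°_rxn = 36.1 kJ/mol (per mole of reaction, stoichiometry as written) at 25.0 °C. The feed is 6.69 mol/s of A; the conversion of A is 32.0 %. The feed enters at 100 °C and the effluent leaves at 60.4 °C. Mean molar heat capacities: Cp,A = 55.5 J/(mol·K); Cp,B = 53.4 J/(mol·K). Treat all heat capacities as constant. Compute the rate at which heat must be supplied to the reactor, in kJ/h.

Extent of reaction ξ = 0.320 × 6.69 = 2.1408 mol/s
Reaction term: ξ·ΔH°_rxn = 2.1408 × 36.1 = 77.283 kJ/s
Sensible, feed 100→25 °C: -27.847 kJ/s
Outlet flows (mol/s): A 4.5492, B 2.1408
Sensible, products 25→60.4 °C: 12.985 kJ/s
Q = ΔH = 62.42 kJ/s = 62.42 kW
Heat supplied = 224710 kJ/h

Q_in = 225000 kJ/h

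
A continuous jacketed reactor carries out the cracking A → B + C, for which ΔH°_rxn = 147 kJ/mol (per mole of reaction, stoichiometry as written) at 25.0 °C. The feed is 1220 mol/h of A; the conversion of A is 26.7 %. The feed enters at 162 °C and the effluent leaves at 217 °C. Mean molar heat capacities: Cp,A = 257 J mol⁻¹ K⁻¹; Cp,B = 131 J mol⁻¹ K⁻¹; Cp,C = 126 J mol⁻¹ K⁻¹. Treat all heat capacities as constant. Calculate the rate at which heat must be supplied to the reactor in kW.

Extent of reaction ξ = 0.267 × 1220 = 325.74 mol/h
Reaction term: ξ·ΔH°_rxn = 325.74 × 147 = 47884 kJ/h
Sensible, feed 162→25 °C: -42955 kJ/h
Outlet flows (mol/h): A 894.26, B 325.74, C 325.74
Sensible, products 25→217 °C: 60200 kJ/h
Q = ΔH = 65128 kJ/h = 18.091 kW
Heat supplied = 18.091 kW

Q_in = 18.1 kW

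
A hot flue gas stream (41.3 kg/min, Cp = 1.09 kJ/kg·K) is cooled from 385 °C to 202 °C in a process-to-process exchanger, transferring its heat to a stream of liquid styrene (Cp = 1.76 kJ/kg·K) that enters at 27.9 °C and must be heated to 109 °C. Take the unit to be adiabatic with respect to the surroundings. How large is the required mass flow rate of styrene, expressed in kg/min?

Heat released by hot stream: Q = 41.3 × 1.09 × (385 − 202) = 8238.1 kJ/min
Energy balance on cold side (adiabatic exchanger): Q = ṁ_c·Cp_c·(T_c,out − T_c,in)
ṁ_c = 8238.1 / [1.76 × (109 − 27.9)] = 57.716 kg/min

ṁ_c = 57.7 kg/min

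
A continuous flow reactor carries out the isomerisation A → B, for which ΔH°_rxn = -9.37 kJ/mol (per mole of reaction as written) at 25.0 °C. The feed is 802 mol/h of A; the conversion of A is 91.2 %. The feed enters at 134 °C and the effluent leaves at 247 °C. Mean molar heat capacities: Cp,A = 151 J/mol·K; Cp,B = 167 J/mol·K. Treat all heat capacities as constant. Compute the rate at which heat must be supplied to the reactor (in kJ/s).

Q_in = 2.62 kJ/s

Extent of reaction ξ = 0.912 × 802 = 731.42 mol/h
Reaction term: ξ·ΔH°_rxn = 731.42 × -9.37 = -6853.4 kJ/h
Sensible, feed 134→25 °C: -13200 kJ/h
Outlet flows (mol/h): A 70.576, B 731.42
Sensible, products 25→247 °C: 29483 kJ/h
Q = ΔH = 9429.1 kJ/h = 2.6192 kW
Heat supplied = 2.6192 kJ/s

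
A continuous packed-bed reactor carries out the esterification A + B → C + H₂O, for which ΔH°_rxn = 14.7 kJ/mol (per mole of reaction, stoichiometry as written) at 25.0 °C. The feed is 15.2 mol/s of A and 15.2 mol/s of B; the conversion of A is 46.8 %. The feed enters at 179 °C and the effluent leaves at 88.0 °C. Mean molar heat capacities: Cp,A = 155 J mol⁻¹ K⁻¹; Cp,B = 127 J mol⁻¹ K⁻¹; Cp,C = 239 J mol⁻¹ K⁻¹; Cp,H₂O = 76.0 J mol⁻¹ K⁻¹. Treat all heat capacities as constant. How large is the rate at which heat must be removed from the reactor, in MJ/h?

Q_out = 975 MJ/h

Extent of reaction ξ = 0.468 × 15.2 = 7.1136 mol/s
Reaction term: ξ·ΔH°_rxn = 7.1136 × 14.7 = 104.57 kJ/s
Sensible, feed 179→25 °C: -660.11 kJ/s
Outlet flows (mol/s): A 8.0864, B 8.0864, C 7.1136, H₂O 7.1136
Sensible, products 25→88.0 °C: 284.83 kJ/s
Q = ΔH = -270.7 kJ/s = -270.7 kW
Heat removed = 974.53 MJ/h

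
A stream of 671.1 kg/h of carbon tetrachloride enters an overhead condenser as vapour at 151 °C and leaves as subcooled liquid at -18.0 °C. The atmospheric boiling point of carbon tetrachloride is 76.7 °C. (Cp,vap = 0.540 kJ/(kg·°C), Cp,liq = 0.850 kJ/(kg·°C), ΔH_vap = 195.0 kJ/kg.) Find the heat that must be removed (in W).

vapour 151→76.7 °C: -40.122 kJ/kg
condensation at 76.7 °C: -195 kJ/kg
liquid 76.7→-18.0 °C: -80.495 kJ/kg
Δh = -40.122 + -195 + -80.495 = -315.62 kJ/kg
Q = ṁ·Δh = 671.1 kg/h × -315.62 kJ/kg = -211810 kJ/h
|Q| = 58.836 kW = 58836 W

Q_c = 58800 W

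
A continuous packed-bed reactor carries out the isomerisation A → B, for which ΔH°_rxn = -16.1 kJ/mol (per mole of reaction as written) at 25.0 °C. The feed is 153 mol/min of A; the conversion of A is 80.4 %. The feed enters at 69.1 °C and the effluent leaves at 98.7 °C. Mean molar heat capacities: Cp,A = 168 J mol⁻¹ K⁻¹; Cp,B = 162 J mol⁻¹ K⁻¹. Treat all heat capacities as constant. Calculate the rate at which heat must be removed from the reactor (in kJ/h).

Q_out = 76400 kJ/h

Extent of reaction ξ = 0.804 × 153 = 123.01 mol/min
Reaction term: ξ·ΔH°_rxn = 123.01 × -16.1 = -1980.5 kJ/min
Sensible, feed 69.1→25 °C: -1133.5 kJ/min
Outlet flows (mol/min): A 29.988, B 123.01
Sensible, products 25→98.7 °C: 1840 kJ/min
Q = ΔH = -1274.1 kJ/min = -21.234 kW
Heat removed = 76443 kJ/h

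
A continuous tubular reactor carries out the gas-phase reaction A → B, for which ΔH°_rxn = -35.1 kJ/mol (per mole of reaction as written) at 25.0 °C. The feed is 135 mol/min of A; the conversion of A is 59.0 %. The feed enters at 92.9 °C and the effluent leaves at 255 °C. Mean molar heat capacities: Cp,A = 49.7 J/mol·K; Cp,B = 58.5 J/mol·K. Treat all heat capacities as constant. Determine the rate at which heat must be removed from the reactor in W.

Extent of reaction ξ = 0.590 × 135 = 79.65 mol/min
Reaction term: ξ·ΔH°_rxn = 79.65 × -35.1 = -2795.7 kJ/min
Sensible, feed 92.9→25 °C: -455.58 kJ/min
Outlet flows (mol/min): A 55.35, B 79.65
Sensible, products 25→255 °C: 1704.4 kJ/min
Q = ΔH = -1546.9 kJ/min = -25.782 kW
Heat removed = 25782 W

Q_out = 25800 W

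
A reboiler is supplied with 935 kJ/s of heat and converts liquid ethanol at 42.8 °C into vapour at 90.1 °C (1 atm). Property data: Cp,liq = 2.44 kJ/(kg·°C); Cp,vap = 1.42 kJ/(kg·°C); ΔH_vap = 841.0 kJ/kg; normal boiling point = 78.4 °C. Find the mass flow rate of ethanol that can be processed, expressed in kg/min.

ṁ = 59.4 kg/min

Δh = 2.44×(78.4−42.8) + 841.0 + 1.42×(90.1−78.4) = 944.48 kJ/kg
Q = 935 kJ/s = 935 kJ/s = 56100 kJ/min
ṁ = Q/Δh = 56100 / 944.48 = 59.398 kg/min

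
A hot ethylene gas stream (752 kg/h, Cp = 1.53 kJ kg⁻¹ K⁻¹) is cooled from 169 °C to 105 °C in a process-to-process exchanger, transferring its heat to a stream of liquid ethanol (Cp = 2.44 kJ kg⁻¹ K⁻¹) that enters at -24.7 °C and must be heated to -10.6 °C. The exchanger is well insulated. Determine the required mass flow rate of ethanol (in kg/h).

Heat released by hot stream: Q = 752 × 1.53 × (169 − 105) = 73636 kJ/h
Energy balance on cold side (adiabatic exchanger): Q = ṁ_c·Cp_c·(T_c,out − T_c,in)
ṁ_c = 73636 / [2.44 × (-10.6 − -24.7)] = 2140.3 kg/h

ṁ_c = 2140 kg/h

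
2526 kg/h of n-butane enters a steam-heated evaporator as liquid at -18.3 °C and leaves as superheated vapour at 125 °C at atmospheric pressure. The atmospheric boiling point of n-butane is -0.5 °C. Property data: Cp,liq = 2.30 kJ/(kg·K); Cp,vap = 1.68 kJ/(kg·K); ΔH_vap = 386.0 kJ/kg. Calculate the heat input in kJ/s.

liquid -18.3→-0.5 °C: 40.94 kJ/kg
vaporisation at -0.5 °C: 386 kJ/kg
vapour -0.5→125 °C: 210.84 kJ/kg
Δh = 40.94 + 386 + 210.84 = 637.78 kJ/kg
Q = ṁ·Δh = 2526 kg/h × 637.78 kJ/kg = 1.611e+06 kJ/h
|Q| = 447.51 kW

Q = 448 kJ/s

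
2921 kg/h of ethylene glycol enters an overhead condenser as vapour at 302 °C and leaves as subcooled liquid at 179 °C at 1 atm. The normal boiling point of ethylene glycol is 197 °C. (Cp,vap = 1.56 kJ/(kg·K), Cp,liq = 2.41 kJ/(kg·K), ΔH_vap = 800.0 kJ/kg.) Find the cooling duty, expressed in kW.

Q_c = 817 kW

vapour 302→197 °C: -163.8 kJ/kg
condensation at 197 °C: -800 kJ/kg
liquid 197→179 °C: -43.38 kJ/kg
Δh = -163.8 + -800 + -43.38 = -1007.2 kJ/kg
Q = ṁ·Δh = 2921 kg/h × -1007.2 kJ/kg = -2.942e+06 kJ/h
|Q| = 817.21 kW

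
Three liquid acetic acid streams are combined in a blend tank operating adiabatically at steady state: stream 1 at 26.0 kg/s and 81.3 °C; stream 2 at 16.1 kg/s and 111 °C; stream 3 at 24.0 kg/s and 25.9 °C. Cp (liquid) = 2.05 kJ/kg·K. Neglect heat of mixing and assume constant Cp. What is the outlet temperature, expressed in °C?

No heat crosses the boundary, so H_out = H_in.
T_out = Σ ṁᵢCp,ᵢTᵢ / Σ ṁᵢCp,ᵢ
      = 9271.1 / 135.5 = 68.419 °C

T_out = 68.4 °C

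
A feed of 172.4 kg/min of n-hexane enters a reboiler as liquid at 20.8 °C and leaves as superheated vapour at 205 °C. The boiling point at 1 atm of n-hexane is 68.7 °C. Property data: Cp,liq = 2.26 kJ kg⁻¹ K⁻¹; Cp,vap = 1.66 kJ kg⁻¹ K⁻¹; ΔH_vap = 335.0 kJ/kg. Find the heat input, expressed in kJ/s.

Q = 1920 kJ/s

liquid 20.8→68.7 °C: 108.25 kJ/kg
vaporisation at 68.7 °C: 335 kJ/kg
vapour 68.7→205 °C: 226.26 kJ/kg
Δh = 108.25 + 335 + 226.26 = 669.51 kJ/kg
Q = ṁ·Δh = 172.4 kg/min × 669.51 kJ/kg = 115420 kJ/min
|Q| = 1923.7 kW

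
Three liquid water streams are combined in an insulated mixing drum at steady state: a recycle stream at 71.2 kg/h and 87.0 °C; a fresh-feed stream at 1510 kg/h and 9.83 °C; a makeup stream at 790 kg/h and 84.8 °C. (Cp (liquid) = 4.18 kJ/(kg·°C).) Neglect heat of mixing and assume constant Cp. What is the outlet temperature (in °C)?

T_out = 37.1 °C

Adiabatic, steady state ⇒ Σ ṁᵢCp,ᵢ(T_out − Tᵢ) = 0
T_out = Σ ṁᵢCp,ᵢTᵢ / Σ ṁᵢCp,ᵢ
      = 367960 / 9911.6 = 37.125 °C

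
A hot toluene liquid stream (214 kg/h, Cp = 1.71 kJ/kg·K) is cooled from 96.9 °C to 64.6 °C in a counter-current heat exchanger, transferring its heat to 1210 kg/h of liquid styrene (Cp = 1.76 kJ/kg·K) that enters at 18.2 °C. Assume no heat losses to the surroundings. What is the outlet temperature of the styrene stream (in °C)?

Heat released by hot stream: Q = 214 × 1.71 × (96.9 − 64.6) = 11820 kJ/h
Energy balance on cold side (adiabatic exchanger): Q = ṁ_c·Cp_c·(T_c,out − T_c,in)
T_c,out = 18.2 + 11820/(1210 × 1.76) = 23.75 °C

T_c,out = 23.8 °C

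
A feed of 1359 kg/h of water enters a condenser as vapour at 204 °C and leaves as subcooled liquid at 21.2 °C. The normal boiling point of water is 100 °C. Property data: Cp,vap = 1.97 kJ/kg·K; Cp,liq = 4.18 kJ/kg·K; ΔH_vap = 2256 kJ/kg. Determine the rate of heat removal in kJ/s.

vapour 204→100 °C: -204.88 kJ/kg
condensation at 100 °C: -2256 kJ/kg
liquid 100→21.2 °C: -329.38 kJ/kg
Δh = -204.88 + -2256 + -329.38 = -2790.3 kJ/kg
Q = ṁ·Δh = 1359 kg/h × -2790.3 kJ/kg = -3.792e+06 kJ/h
|Q| = 1053.3 kW

Q_c = 1050 kJ/s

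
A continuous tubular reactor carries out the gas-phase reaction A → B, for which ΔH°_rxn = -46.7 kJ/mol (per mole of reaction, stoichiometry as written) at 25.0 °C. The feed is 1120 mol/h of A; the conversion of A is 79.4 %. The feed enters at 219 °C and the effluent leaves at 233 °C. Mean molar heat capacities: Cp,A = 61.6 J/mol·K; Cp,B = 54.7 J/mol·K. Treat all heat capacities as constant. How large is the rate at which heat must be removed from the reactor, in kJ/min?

Q_out = 697 kJ/min

Extent of reaction ξ = 0.794 × 1120 = 889.28 mol/h
Reaction term: ξ·ΔH°_rxn = 889.28 × -46.7 = -41529 kJ/h
Sensible, feed 219→25 °C: -13384 kJ/h
Outlet flows (mol/h): A 230.72, B 889.28
Sensible, products 25→233 °C: 13074 kJ/h
Q = ΔH = -41840 kJ/h = -11.622 kW
Heat removed = 697.33 kJ/min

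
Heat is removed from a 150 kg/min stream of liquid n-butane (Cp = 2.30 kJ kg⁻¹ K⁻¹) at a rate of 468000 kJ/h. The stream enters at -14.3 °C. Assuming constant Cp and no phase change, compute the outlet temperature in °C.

T_out = -36.9 °C

Q = 468000 kJ/h = 7800 kJ/min
ΔT = Q/(ṁ·Cp) = 7800/(150×2.30) = 22.609 K
T_out = -14.3 − 22.609 = -36.909 °C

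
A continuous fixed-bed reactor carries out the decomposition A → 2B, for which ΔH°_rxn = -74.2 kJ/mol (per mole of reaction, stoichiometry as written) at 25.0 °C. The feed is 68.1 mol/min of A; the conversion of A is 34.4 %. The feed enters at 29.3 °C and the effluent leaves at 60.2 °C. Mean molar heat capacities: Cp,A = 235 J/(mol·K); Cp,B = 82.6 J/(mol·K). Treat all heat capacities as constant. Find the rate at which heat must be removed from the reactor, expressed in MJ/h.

Extent of reaction ξ = 0.344 × 68.1 = 23.426 mol/min
Reaction term: ξ·ΔH°_rxn = 23.426 × -74.2 = -1738.2 kJ/min
Sensible, feed 29.3→25 °C: -68.815 kJ/min
Outlet flows (mol/min): A 44.674, B 46.853
Sensible, products 25→60.2 °C: 505.77 kJ/min
Q = ΔH = -1301.3 kJ/min = -21.688 kW
Heat removed = 78.077 MJ/h

Q_out = 78.1 MJ/h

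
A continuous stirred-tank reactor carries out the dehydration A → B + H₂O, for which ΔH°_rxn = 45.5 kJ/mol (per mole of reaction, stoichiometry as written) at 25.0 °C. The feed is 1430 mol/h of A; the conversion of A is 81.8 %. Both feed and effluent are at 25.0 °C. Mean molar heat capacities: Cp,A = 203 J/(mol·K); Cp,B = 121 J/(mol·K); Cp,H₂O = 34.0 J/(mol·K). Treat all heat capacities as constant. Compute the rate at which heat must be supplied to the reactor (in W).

Q_in = 14800 W

Extent of reaction ξ = 0.818 × 1430 = 1169.7 mol/h
Reaction term: ξ·ΔH°_rxn = 1169.7 × 45.5 = 53223 kJ/h
Q = ΔH = 53223 kJ/h = 14.784 kW
Heat supplied = 14784 W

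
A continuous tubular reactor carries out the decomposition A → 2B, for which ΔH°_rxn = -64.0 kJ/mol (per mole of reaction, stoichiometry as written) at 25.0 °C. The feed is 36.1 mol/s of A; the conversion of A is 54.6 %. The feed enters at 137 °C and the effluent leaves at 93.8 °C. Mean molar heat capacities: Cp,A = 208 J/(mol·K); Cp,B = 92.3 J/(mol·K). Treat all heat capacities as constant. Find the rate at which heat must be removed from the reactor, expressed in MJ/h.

Extent of reaction ξ = 0.546 × 36.1 = 19.711 mol/s
Reaction term: ξ·ΔH°_rxn = 19.711 × -64.0 = -1261.5 kJ/s
Sensible, feed 137→25 °C: -840.99 kJ/s
Outlet flows (mol/s): A 16.389, B 39.421
Sensible, products 25→93.8 °C: 484.87 kJ/s
Q = ΔH = -1617.6 kJ/s = -1617.6 kW
Heat removed = 5823.3 MJ/h

Q_out = 5820 MJ/h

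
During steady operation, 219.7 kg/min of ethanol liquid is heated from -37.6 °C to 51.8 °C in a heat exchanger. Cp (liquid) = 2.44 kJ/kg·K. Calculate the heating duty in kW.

Q = 799 kW

Q = ṁ·Cp·ΔT = 219.7 × 2.44 × (51.8 − -37.6) = 47924 kJ/min
Converting: 47924 / 60 s = 798.74 kW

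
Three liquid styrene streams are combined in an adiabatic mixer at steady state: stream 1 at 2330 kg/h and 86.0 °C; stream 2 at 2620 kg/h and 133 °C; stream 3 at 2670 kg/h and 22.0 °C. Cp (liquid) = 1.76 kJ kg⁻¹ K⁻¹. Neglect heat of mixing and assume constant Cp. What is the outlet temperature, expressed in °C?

No heat crosses the boundary, so H_out = H_in.
Σ ṁᵢCp,ᵢTᵢ = 2330×1.76×86.0 + 2620×1.76×133 + 2670×1.76×22.0 = 1.0693e+06
Σ ṁᵢCp,ᵢ = 2330×1.76 + 2620×1.76 + 2670×1.76 = 13411
T_out = 1.0693e+06 / 13411 = 79.735 °C

T_out = 79.7 °C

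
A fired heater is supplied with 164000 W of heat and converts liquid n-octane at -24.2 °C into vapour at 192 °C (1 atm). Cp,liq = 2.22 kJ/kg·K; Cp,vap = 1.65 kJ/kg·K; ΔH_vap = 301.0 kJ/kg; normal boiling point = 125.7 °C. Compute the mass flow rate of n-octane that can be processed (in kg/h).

Δh = 2.22×(125.7−-24.2) + 301.0 + 1.65×(192−125.7) = 743.17 kJ/kg
Q = 164000 W = 164 kJ/s = 590400 kJ/h
ṁ = Q/Δh = 590400 / 743.17 = 794.43 kg/h

ṁ = 794 kg/h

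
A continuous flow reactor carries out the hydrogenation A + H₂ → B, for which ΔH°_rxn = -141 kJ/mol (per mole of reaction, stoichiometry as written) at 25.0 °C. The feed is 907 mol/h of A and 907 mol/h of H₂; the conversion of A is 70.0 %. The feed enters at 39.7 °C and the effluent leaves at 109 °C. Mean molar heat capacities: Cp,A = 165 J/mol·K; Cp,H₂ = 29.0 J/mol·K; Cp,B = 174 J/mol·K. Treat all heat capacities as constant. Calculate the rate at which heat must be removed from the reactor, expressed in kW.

Extent of reaction ξ = 0.700 × 907 = 634.9 mol/h
Reaction term: ξ·ΔH°_rxn = 634.9 × -141 = -89521 kJ/h
Sensible, feed 39.7→25 °C: -2586.6 kJ/h
Outlet flows (mol/h): A 272.1, H₂ 272.1, B 634.9
Sensible, products 25→109 °C: 13714 kJ/h
Q = ΔH = -78394 kJ/h = -21.776 kW
Heat removed = 21.776 kW

Q_out = 21.8 kW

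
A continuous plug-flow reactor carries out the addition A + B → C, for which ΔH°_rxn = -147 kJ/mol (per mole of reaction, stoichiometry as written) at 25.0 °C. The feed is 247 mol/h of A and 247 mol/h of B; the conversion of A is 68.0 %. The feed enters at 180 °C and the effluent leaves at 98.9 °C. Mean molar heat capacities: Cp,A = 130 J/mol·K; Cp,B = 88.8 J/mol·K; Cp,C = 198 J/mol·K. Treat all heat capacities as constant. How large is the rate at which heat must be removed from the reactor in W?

Extent of reaction ξ = 0.680 × 247 = 167.96 mol/h
Reaction term: ξ·ΔH°_rxn = 167.96 × -147 = -24690 kJ/h
Sensible, feed 180→25 °C: -8376.8 kJ/h
Outlet flows (mol/h): A 79.04, B 79.04, C 167.96
Sensible, products 25→98.9 °C: 3735.6 kJ/h
Q = ΔH = -29331 kJ/h = -8.1476 kW
Heat removed = 8147.6 W

Q_out = 8150 W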